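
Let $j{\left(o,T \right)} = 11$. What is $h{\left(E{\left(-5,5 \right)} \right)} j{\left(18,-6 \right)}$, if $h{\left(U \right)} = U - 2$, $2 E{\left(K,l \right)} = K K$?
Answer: $\frac{231}{2} \approx 115.5$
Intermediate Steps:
$E{\left(K,l \right)} = \frac{K^{2}}{2}$ ($E{\left(K,l \right)} = \frac{K K}{2} = \frac{K^{2}}{2}$)
$h{\left(U \right)} = -2 + U$
$h{\left(E{\left(-5,5 \right)} \right)} j{\left(18,-6 \right)} = \left(-2 + \frac{\left(-5\right)^{2}}{2}\right) 11 = \left(-2 + \frac{1}{2} \cdot 25\right) 11 = \left(-2 + \frac{25}{2}\right) 11 = \frac{21}{2} \cdot 11 = \frac{231}{2}$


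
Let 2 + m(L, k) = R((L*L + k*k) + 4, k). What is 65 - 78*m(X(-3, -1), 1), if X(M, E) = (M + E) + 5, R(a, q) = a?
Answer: -247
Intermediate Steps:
X(M, E) = 5 + E + M (X(M, E) = (E + M) + 5 = 5 + E + M)
m(L, k) = 2 + L**2 + k**2 (m(L, k) = -2 + ((L*L + k*k) + 4) = -2 + ((L**2 + k**2) + 4) = -2 + (4 + L**2 + k**2) = 2 + L**2 + k**2)
65 - 78*m(X(-3, -1), 1) = 65 - 78*(2 + (5 - 1 - 3)**2 + 1**2) = 65 - 78*(2 + 1**2 + 1) = 65 - 78*(2 + 1 + 1) = 65 - 78*4 = 65 - 312 = -247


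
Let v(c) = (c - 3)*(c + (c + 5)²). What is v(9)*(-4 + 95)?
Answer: 111930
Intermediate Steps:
v(c) = (-3 + c)*(c + (5 + c)²)
v(9)*(-4 + 95) = (-75 + 9³ - 8*9 + 8*9²)*(-4 + 95) = (-75 + 729 - 72 + 8*81)*91 = (-75 + 729 - 72 + 648)*91 = 1230*91 = 111930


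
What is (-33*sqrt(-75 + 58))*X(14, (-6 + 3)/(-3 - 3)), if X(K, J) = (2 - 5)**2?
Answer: -297*I*sqrt(17) ≈ -1224.6*I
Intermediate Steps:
X(K, J) = 9 (X(K, J) = (-3)**2 = 9)
(-33*sqrt(-75 + 58))*X(14, (-6 + 3)/(-3 - 3)) = -33*sqrt(-75 + 58)*9 = -33*I*sqrt(17)*9 = -297*I*sqrt(17)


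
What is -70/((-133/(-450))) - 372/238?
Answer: -539034/2261 ≈ -238.41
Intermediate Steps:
-70/((-133/(-450))) - 372/238 = -70/((-133*(-1/450))) - 372*1/238 = -70/133/450 - 186/119 = -70*450/133 - 186/119 = -4500/19 - 186/119 = -539034/2261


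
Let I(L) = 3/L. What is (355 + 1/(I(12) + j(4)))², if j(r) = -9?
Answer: 154281241/1225 ≈ 1.2594e+5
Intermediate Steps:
(355 + 1/(I(12) + j(4)))² = (355 + 1/(3/12 - 9))² = (355 + 1/(3*(1/12) - 9))² = (355 + 1/(¼ - 9))² = (355 + 1/(-35/4))² = (355 - 4/35)² = (12421/35)² = 154281241/1225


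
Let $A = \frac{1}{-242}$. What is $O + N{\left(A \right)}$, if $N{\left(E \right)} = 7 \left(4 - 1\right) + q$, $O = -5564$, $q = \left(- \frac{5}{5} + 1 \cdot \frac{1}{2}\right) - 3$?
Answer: $- \frac{11093}{2} \approx -5546.5$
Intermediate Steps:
$A = - \frac{1}{242} \approx -0.0041322$
$q = - \frac{7}{2}$ ($q = \left(\left(-5\right) \frac{1}{5} + 1 \cdot \frac{1}{2}\right) - 3 = \left(-1 + \frac{1}{2}\right) - 3 = - \frac{1}{2} - 3 = - \frac{7}{2} \approx -3.5$)
$N{\left(E \right)} = \frac{35}{2}$ ($N{\left(E \right)} = 7 \left(4 - 1\right) - \frac{7}{2} = 7 \cdot 3 - \frac{7}{2} = 21 - \frac{7}{2} = \frac{35}{2}$)
$O + N{\left(A \right)} = -5564 + \frac{35}{2} = - \frac{11093}{2}$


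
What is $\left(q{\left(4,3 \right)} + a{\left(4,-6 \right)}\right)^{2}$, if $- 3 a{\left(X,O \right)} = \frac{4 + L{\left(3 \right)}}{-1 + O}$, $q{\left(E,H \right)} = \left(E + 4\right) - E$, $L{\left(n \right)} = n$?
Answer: $\frac{169}{9} \approx 18.778$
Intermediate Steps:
$q{\left(E,H \right)} = 4$ ($q{\left(E,H \right)} = \left(4 + E\right) - E = 4$)
$a{\left(X,O \right)} = - \frac{7}{3 \left(-1 + O\right)}$ ($a{\left(X,O \right)} = - \frac{\left(4 + 3\right) \frac{1}{-1 + O}}{3} = - \frac{7 \frac{1}{-1 + O}}{3} = - \frac{7}{3 \left(-1 + O\right)}$)
$\left(q{\left(4,3 \right)} + a{\left(4,-6 \right)}\right)^{2} = \left(4 - \frac{7}{-3 + 3 \left(-6\right)}\right)^{2} = \left(4 - \frac{7}{-3 - 18}\right)^{2} = \left(4 - \frac{7}{-21}\right)^{2} = \left(4 - - \frac{1}{3}\right)^{2} = \left(4 + \frac{1}{3}\right)^{2} = \left(\frac{13}{3}\right)^{2} = \frac{169}{9}$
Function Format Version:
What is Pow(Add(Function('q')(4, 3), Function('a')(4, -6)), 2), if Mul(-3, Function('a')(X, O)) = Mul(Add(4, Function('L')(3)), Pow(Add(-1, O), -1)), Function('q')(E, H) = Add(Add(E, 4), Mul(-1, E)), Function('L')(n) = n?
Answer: Rational(169, 9) ≈ 18.778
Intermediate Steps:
Function('q')(E, H) = 4 (Function('q')(E, H) = Add(Add(4, E), Mul(-1, E)) = 4)
Function('a')(X, O) = Mul(Rational(-7, 3), Pow(Add(-1, O), -1)) (Function('a')(X, O) = Mul(Rational(-1, 3), Mul(Add(4, 3), Pow(Add(-1, O), -1))) = Mul(Rational(-1, 3), Mul(7, Pow(Add(-1, O), -1))) = Mul(Rational(-7, 3), Pow(Add(-1, O), -1)))
Pow(Add(Function('q')(4, 3), Function('a')(4, -6)), 2) = Pow(Add(4, Mul(-7, Pow(Add(-3, Mul(3, -6)), -1))), 2) = Pow(Add(4, Mul(-7, Pow(Add(-3, -18), -1))), 2) = Pow(Add(4, Mul(-7, Pow(-21, -1))), 2) = Pow(Add(4, Mul(-7, Rational(-1, 21))), 2) = Pow(Add(4, Rational(1, 3)), 2) = Pow(Rational(13, 3), 2) = Rational(169, 9)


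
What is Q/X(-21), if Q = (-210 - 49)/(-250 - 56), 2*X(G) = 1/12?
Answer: 1036/51 ≈ 20.314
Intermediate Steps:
X(G) = 1/24 (X(G) = (½)/12 = (½)*(1/12) = 1/24)
Q = 259/306 (Q = -259/(-306) = -259*(-1/306) = 259/306 ≈ 0.84641)
Q/X(-21) = 259/(306*(1/24)) = (259/306)*24 = 1036/51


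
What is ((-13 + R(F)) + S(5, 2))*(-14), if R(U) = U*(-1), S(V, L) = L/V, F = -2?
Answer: 742/5 ≈ 148.40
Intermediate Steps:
R(U) = -U
((-13 + R(F)) + S(5, 2))*(-14) = ((-13 - 1*(-2)) + 2/5)*(-14) = ((-13 + 2) + 2*(⅕))*(-14) = (-11 + ⅖)*(-14) = -53/5*(-14) = 742/5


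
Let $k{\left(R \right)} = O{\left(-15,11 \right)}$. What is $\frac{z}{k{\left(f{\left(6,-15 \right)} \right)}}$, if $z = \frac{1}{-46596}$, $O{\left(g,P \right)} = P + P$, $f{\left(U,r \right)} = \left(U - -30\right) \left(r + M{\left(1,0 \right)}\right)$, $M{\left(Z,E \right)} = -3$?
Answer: $- \frac{1}{1025112} \approx -9.755 \cdot 10^{-7}$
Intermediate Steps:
$f{\left(U,r \right)} = \left(-3 + r\right) \left(30 + U\right)$ ($f{\left(U,r \right)} = \left(U - -30\right) \left(r - 3\right) = \left(U + 30\right) \left(-3 + r\right) = \left(30 + U\right) \left(-3 + r\right) = \left(-3 + r\right) \left(30 + U\right)$)
$O{\left(g,P \right)} = 2 P$
$z = - \frac{1}{46596} \approx -2.1461 \cdot 10^{-5}$
$k{\left(R \right)} = 22$ ($k{\left(R \right)} = 2 \cdot 11 = 22$)
$\frac{z}{k{\left(f{\left(6,-15 \right)} \right)}} = - \frac{1}{46596 \cdot 22} = \left(- \frac{1}{46596}\right) \frac{1}{22} = - \frac{1}{1025112}$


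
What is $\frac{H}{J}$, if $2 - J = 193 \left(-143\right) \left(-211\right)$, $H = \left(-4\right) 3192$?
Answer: $\frac{4256}{1941129} \approx 0.0021925$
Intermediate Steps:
$H = -12768$
$J = -5823387$ ($J = 2 - 193 \left(-143\right) \left(-211\right) = 2 - \left(-27599\right) \left(-211\right) = 2 - 5823389 = -5823387$)
$\frac{H}{J} = - \frac{12768}{-5823387} = \left(-12768\right) \left(- \frac{1}{5823387}\right) = \frac{4256}{1941129}$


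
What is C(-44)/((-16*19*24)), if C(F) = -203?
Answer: 203/7296 ≈ 0.027823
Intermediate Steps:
C(-44)/((-16*19*24)) = -203/(-16*19*24) = -203/((-304*24)) = -203/(-7296) = -203*(-1/7296) = 203/7296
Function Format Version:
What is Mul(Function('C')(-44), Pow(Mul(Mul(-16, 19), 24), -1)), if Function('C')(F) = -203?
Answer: Rational(203, 7296) ≈ 0.027823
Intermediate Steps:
Mul(Function('C')(-44), Pow(Mul(Mul(-16, 19), 24), -1)) = Mul(-203, Pow(Mul(Mul(-16, 19), 24), -1)) = Mul(-203, Pow(Mul(-304, 24), -1)) = Mul(-203, Pow(-7296, -1)) = Mul(-203, Rational(-1, 7296)) = Rational(203, 7296)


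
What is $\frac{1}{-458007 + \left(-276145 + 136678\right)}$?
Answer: $- \frac{1}{597474} \approx -1.6737 \cdot 10^{-6}$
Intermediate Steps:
$\frac{1}{-458007 + \left(-276145 + 136678\right)} = \frac{1}{-458007 - 139467} = \frac{1}{-597474} = - \frac{1}{597474}$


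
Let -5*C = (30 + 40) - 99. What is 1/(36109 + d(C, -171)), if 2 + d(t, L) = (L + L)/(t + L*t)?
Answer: 493/17800922 ≈ 2.7695e-5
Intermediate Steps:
C = 29/5 (C = -((30 + 40) - 99)/5 = -(70 - 99)/5 = -⅕*(-29) = 29/5 ≈ 5.8000)
d(t, L) = -2 + 2*L/(t + L*t) (d(t, L) = -2 + (L + L)/(t + L*t) = -2 + (2*L)/(t + L*t) = -2 + 2*L/(t + L*t))
1/(36109 + d(C, -171)) = 1/(36109 + 2*(-171 - 1*29/5 - 1*(-171)*29/5)/((29/5)*(1 - 171))) = 1/(36109 + 2*(5/29)*(-171 - 29/5 + 4959/5)/(-170)) = 1/(36109 + 2*(5/29)*(-1/170)*815) = 1/(36109 - 815/493) = 1/(17800922/493) = 493/17800922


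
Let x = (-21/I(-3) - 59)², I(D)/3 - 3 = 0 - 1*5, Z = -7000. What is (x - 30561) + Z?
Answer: -137923/4 ≈ -34481.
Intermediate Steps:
I(D) = -6 (I(D) = 9 + 3*(0 - 1*5) = 9 + 3*(0 - 5) = 9 + 3*(-5) = 9 - 15 = -6)
x = 12321/4 (x = (-21/(-6) - 59)² = (-21*(-⅙) - 59)² = (7/2 - 59)² = (-111/2)² = 12321/4 ≈ 3080.3)
(x - 30561) + Z = (12321/4 - 30561) - 7000 = -109923/4 - 7000 = -137923/4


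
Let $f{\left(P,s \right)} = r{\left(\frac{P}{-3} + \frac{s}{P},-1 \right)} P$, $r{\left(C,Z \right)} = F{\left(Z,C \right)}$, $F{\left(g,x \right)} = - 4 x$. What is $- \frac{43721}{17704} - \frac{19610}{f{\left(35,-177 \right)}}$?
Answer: $- \frac{42144457}{3886028} \approx -10.845$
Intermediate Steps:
$r{\left(C,Z \right)} = - 4 C$
$f{\left(P,s \right)} = P \left(\frac{4 P}{3} - \frac{4 s}{P}\right)$ ($f{\left(P,s \right)} = - 4 \left(\frac{P}{-3} + \frac{s}{P}\right) P = - 4 \left(P \left(- \frac{1}{3}\right) + \frac{s}{P}\right) P = - 4 \left(- \frac{P}{3} + \frac{s}{P}\right) P = \left(\frac{4 P}{3} - \frac{4 s}{P}\right) P = P \left(\frac{4 P}{3} - \frac{4 s}{P}\right)$)
$- \frac{43721}{17704} - \frac{19610}{f{\left(35,-177 \right)}} = - \frac{43721}{17704} - \frac{19610}{\left(-4\right) \left(-177\right) + \frac{4 \cdot 35^{2}}{3}} = \left(-43721\right) \frac{1}{17704} - \frac{19610}{708 + \frac{4}{3} \cdot 1225} = - \frac{43721}{17704} - \frac{19610}{708 + \frac{4900}{3}} = - \frac{43721}{17704} - \frac{19610}{\frac{7024}{3}} = - \frac{43721}{17704} - \frac{29415}{3512} = - \frac{42144457}{3886028}$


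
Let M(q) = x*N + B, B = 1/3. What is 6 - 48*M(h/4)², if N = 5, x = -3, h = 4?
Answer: -30958/3 ≈ -10319.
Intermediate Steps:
B = ⅓ ≈ 0.33333
M(q) = -44/3 (M(q) = -3*5 + ⅓ = -15 + ⅓ = -44/3)
6 - 48*M(h/4)² = 6 - 48*(-44/3)² = 6 - 48*1936/9 = 6 - 30976/3 = -30958/3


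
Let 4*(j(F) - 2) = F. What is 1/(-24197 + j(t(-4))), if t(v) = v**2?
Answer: -1/24191 ≈ -4.1338e-5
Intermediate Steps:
j(F) = 2 + F/4
1/(-24197 + j(t(-4))) = 1/(-24197 + (2 + (1/4)*(-4)**2)) = 1/(-24197 + (2 + (1/4)*16)) = 1/(-24197 + (2 + 4)) = 1/(-24197 + 6) = 1/(-24191) = -1/24191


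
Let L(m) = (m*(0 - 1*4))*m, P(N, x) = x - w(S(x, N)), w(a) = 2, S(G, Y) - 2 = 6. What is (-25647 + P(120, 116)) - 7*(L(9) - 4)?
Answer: -23237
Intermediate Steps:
S(G, Y) = 8 (S(G, Y) = 2 + 6 = 8)
P(N, x) = -2 + x (P(N, x) = x - 1*2 = x - 2 = -2 + x)
L(m) = -4*m**2 (L(m) = (m*(0 - 4))*m = (m*(-4))*m = (-4*m)*m = -4*m**2)
(-25647 + P(120, 116)) - 7*(L(9) - 4) = (-25647 + (-2 + 116)) - 7*(-4*9**2 - 4) = (-25647 + 114) - 7*(-4*81 - 4) = -25533 - 7*(-324 - 4) = -25533 - 7*(-328) = -25533 + 2296 = -23237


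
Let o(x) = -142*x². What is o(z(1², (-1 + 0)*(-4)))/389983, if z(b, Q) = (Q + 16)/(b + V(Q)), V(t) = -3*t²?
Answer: -56800/861472447 ≈ -6.5934e-5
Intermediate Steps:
z(b, Q) = (16 + Q)/(b - 3*Q²) (z(b, Q) = (Q + 16)/(b - 3*Q²) = (16 + Q)/(b - 3*Q²))
o(z(1², (-1 + 0)*(-4)))/389983 = -142*(16 + (-1 + 0)*(-4))²/(1² - 3*16*(-1 + 0)²)²/389983 = -142*(16 - 1*(-4))²/(1 - 3*(-1*(-4))²)²*(1/389983) = -142*(16 + 4)²/(1 - 3*4²)²*(1/389983) = -142*400/(1 - 3*16)²*(1/389983) = -142*400/(1 - 48)²*(1/389983) = -142*(20/(-47))²*(1/389983) = -142*(-1/47*20)²*(1/389983) = -142*(-20/47)²*(1/389983) = -142*400/2209*(1/389983) = -56800/2209*1/389983 = -56800/861472447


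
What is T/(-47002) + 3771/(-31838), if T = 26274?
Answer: -506878077/748224838 ≈ -0.67744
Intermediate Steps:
T/(-47002) + 3771/(-31838) = 26274/(-47002) + 3771/(-31838) = 26274*(-1/47002) + 3771*(-1/31838) = -13137/23501 - 3771/31838 = -506878077/748224838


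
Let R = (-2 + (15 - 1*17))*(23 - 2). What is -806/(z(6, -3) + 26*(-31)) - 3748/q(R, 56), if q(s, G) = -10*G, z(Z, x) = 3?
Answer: 865251/112420 ≈ 7.6966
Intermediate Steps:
R = -84 (R = (-2 + (15 - 17))*21 = (-2 - 2)*21 = -4*21 = -84)
-806/(z(6, -3) + 26*(-31)) - 3748/q(R, 56) = -806/(3 + 26*(-31)) - 3748/((-10*56)) = -806/(3 - 806) - 3748/(-560) = -806/(-803) - 3748*(-1/560) = -806*(-1/803) + 937/140 = 806/803 + 937/140 = 865251/112420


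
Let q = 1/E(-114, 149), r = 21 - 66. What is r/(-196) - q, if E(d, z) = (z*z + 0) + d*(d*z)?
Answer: 88137029/383886580 ≈ 0.22959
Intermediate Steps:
r = -45
E(d, z) = z² + z*d² (E(d, z) = (z² + 0) + z*d² = z² + z*d²)
q = 1/1958605 (q = 1/(149*(149 + (-114)²)) = 1/(149*(149 + 12996)) = 1/(149*13145) = 1/1958605 ≈ 5.1057e-7)
r/(-196) - q = -45/(-196) - 1*1/1958605 = -45*(-1/196) - 1/1958605 = 45/196 - 1/1958605 = 88137029/383886580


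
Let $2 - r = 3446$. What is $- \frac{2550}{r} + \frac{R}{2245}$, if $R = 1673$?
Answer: $\frac{1914427}{1288630} \approx 1.4856$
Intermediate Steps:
$r = -3444$ ($r = 2 - 3446 = -3444$)
$- \frac{2550}{r} + \frac{R}{2245} = - \frac{2550}{-3444} + \frac{1673}{2245} = \left(-2550\right) \left(- \frac{1}{3444}\right) + 1673 \cdot \frac{1}{2245} = \frac{425}{574} + \frac{1673}{2245} = \frac{1914427}{1288630}$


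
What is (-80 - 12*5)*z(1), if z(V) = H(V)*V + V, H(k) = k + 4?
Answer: -840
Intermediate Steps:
H(k) = 4 + k
z(V) = V + V*(4 + V) (z(V) = (4 + V)*V + V = V*(4 + V) + V = V + V*(4 + V))
(-80 - 12*5)*z(1) = (-80 - 12*5)*(1*(5 + 1)) = (-80 - 60)*(1*6) = -140*6 = -840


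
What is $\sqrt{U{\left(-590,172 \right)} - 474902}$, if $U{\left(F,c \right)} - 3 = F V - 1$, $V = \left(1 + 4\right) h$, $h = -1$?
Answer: $5 i \sqrt{18878} \approx 686.99 i$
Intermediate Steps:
$V = -5$ ($V = \left(1 + 4\right) \left(-1\right) = 5 \left(-1\right) = -5$)
$U{\left(F,c \right)} = 2 - 5 F$ ($U{\left(F,c \right)} = 3 + \left(F \left(-5\right) - 1\right) = 3 - \left(1 + 5 F\right) = 2 - 5 F$)
$\sqrt{U{\left(-590,172 \right)} - 474902} = \sqrt{\left(2 - -2950\right) - 474902} = \sqrt{\left(2 + 2950\right) - 474902} = \sqrt{2952 - 474902} = \sqrt{-471950} = 5 i \sqrt{18878}$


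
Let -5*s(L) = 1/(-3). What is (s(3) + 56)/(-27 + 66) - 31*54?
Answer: -978449/585 ≈ -1672.6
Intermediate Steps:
s(L) = 1/15 (s(L) = -⅕/(-3) = -⅕*(-⅓) = 1/15)
(s(3) + 56)/(-27 + 66) - 31*54 = (1/15 + 56)/(-27 + 66) - 31*54 = (841/15)/39 - 1674 = (841/15)*(1/39) - 1674 = 841/585 - 1674 = -978449/585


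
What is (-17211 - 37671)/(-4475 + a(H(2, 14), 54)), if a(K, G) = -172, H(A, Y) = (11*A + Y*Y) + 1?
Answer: 18294/1549 ≈ 11.810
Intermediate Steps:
H(A, Y) = 1 + Y**2 + 11*A (H(A, Y) = (11*A + Y**2) + 1 = (Y**2 + 11*A) + 1 = 1 + Y**2 + 11*A)
(-17211 - 37671)/(-4475 + a(H(2, 14), 54)) = (-17211 - 37671)/(-4475 - 172) = -54882/(-4647) = -54882*(-1/4647) = 18294/1549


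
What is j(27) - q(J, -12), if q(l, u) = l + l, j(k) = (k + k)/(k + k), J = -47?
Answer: 95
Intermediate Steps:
j(k) = 1 (j(k) = (2*k)/((2*k)) = (2*k)*(1/(2*k)) = 1)
q(l, u) = 2*l
j(27) - q(J, -12) = 1 - 2*(-47) = 1 - 1*(-94) = 1 + 94 = 95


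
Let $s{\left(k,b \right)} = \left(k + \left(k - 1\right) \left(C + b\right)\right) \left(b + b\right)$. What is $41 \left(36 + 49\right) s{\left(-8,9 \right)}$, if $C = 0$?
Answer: $-5582970$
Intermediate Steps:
$s{\left(k,b \right)} = 2 b \left(k + b \left(-1 + k\right)\right)$ ($s{\left(k,b \right)} = \left(k + \left(k - 1\right) \left(0 + b\right)\right) \left(b + b\right) = \left(k + \left(-1 + k\right) b\right) 2 b = \left(k + b \left(-1 + k\right)\right) 2 b = 2 b \left(k + b \left(-1 + k\right)\right)$)
$41 \left(36 + 49\right) s{\left(-8,9 \right)} = 41 \left(36 + 49\right) 2 \cdot 9 \left(-8 - 9 + 9 \left(-8\right)\right) = 41 \cdot 85 \cdot 2 \cdot 9 \left(-8 - 9 - 72\right) = 3485 \cdot 2 \cdot 9 \left(-89\right) = 3485 \left(-1602\right) = -5582970$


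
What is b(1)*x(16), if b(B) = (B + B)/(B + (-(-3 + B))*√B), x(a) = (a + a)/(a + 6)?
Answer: 32/33 ≈ 0.96970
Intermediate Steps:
x(a) = 2*a/(6 + a) (x(a) = (2*a)/(6 + a) = 2*a/(6 + a))
b(B) = 2*B/(B + √B*(3 - B)) (b(B) = (2*B)/(B + (3 - B)*√B) = (2*B)/(B + √B*(3 - B)) = 2*B/(B + √B*(3 - B)))
b(1)*x(16) = (2*1/(1 - 1^(3/2) + 3*√1))*(2*16/(6 + 16)) = (2*1/(1 - 1*1 + 3*1))*(2*16/22) = (2*1/(1 - 1 + 3))*(2*16*(1/22)) = (2*1/3)*(16/11) = (2*1*(⅓))*(16/11) = (⅔)*(16/11) = 32/33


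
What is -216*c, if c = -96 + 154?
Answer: -12528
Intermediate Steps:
c = 58
-216*c = -216*58 = -12528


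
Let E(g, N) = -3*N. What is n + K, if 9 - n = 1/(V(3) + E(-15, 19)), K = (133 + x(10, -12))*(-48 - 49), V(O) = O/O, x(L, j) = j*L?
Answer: -70111/56 ≈ -1252.0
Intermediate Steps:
x(L, j) = L*j
V(O) = 1
K = -1261 (K = (133 + 10*(-12))*(-48 - 49) = (133 - 120)*(-97) = 13*(-97) = -1261)
n = 505/56 (n = 9 - 1/(1 - 3*19) = 9 - 1/(1 - 57) = 9 - 1/(-56) = 9 - 1*(-1/56) = 9 + 1/56 = 505/56 ≈ 9.0179)
n + K = 505/56 - 1261 = -70111/56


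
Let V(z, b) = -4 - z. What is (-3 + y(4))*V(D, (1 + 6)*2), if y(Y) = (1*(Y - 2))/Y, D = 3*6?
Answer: 55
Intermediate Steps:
D = 18
y(Y) = (-2 + Y)/Y (y(Y) = (1*(-2 + Y))/Y = (-2 + Y)/Y)
(-3 + y(4))*V(D, (1 + 6)*2) = (-3 + (-2 + 4)/4)*(-4 - 1*18) = (-3 + (¼)*2)*(-4 - 18) = (-3 + ½)*(-22) = -5/2*(-22) = 55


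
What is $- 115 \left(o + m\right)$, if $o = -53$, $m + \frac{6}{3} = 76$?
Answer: $-2415$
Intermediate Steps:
$m = 74$ ($m = -2 + 76 = 74$)
$- 115 \left(o + m\right) = - 115 \left(-53 + 74\right) = \left(-115\right) 21 = -2415$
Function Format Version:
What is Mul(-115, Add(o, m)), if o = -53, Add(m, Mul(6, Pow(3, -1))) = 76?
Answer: -2415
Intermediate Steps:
m = 74 (m = Add(-2, 76) = 74)
Mul(-115, Add(o, m)) = Mul(-115, Add(-53, 74)) = Mul(-115, 21) = -2415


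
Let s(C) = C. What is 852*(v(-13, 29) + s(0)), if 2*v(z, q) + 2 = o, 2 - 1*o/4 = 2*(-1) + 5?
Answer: -2556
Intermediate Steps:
o = -4 (o = 8 - 4*(2*(-1) + 5) = 8 - 4*(-2 + 5) = 8 - 4*3 = 8 - 12 = -4)
v(z, q) = -3 (v(z, q) = -1 + (½)*(-4) = -1 - 2 = -3)
852*(v(-13, 29) + s(0)) = 852*(-3 + 0) = 852*(-3) = -2556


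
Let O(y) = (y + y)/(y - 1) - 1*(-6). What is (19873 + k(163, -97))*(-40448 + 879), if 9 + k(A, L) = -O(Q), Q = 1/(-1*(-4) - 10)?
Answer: -5500249276/7 ≈ -7.8575e+8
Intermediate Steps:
Q = -1/6 (Q = 1/(4 - 10) = 1/(-6) = -1/6 ≈ -0.16667)
O(y) = 6 + 2*y/(-1 + y) (O(y) = (2*y)/(-1 + y) + 6 = 2*y/(-1 + y) + 6 = 6 + 2*y/(-1 + y))
k(A, L) = -107/7 (k(A, L) = -9 - 2*(-3 + 4*(-1/6))/(-1 - 1/6) = -9 - 2*(-3 - 2/3)/(-7/6) = -9 - 2*(-6)*(-11)/(7*3) = -9 - 1*44/7 = -9 - 44/7 = -107/7)
(19873 + k(163, -97))*(-40448 + 879) = (19873 - 107/7)*(-40448 + 879) = (139004/7)*(-39569) = -5500249276/7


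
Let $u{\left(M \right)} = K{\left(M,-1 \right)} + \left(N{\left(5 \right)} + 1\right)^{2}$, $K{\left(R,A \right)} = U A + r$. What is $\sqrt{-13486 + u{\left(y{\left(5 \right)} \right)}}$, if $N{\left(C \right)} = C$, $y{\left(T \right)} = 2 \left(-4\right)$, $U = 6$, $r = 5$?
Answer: $i \sqrt{13451} \approx 115.98 i$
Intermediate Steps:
$y{\left(T \right)} = -8$
$K{\left(R,A \right)} = 5 + 6 A$ ($K{\left(R,A \right)} = 6 A + 5 = 5 + 6 A$)
$u{\left(M \right)} = 35$ ($u{\left(M \right)} = \left(5 + 6 \left(-1\right)\right) + \left(5 + 1\right)^{2} = \left(5 - 6\right) + 6^{2} = -1 + 36 = 35$)
$\sqrt{-13486 + u{\left(y{\left(5 \right)} \right)}} = \sqrt{-13486 + 35} = \sqrt{-13451} = i \sqrt{13451}$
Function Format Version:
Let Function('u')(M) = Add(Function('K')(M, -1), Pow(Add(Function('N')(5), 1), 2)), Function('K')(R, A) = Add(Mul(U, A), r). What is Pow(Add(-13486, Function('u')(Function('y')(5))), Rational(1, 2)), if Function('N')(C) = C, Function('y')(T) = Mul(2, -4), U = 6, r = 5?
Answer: Mul(I, Pow(13451, Rational(1, 2))) ≈ Mul(115.98, I)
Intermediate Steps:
Function('y')(T) = -8
Function('K')(R, A) = Add(5, Mul(6, A)) (Function('K')(R, A) = Add(Mul(6, A), 5) = Add(5, Mul(6, A)))
Function('u')(M) = 35 (Function('u')(M) = Add(Add(5, Mul(6, -1)), Pow(Add(5, 1), 2)) = Add(Add(5, -6), Pow(6, 2)) = Add(-1, 36) = 35)
Pow(Add(-13486, Function('u')(Function('y')(5))), Rational(1, 2)) = Pow(Add(-13486, 35), Rational(1, 2)) = Pow(-13451, Rational(1, 2)) = Mul(I, Pow(13451, Rational(1, 2)))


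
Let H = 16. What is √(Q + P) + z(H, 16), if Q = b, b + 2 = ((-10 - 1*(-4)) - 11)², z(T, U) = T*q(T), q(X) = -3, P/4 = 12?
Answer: -48 + √335 ≈ -29.697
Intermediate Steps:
P = 48 (P = 4*12 = 48)
z(T, U) = -3*T (z(T, U) = T*(-3) = -3*T)
b = 287 (b = -2 + ((-10 - 1*(-4)) - 11)² = -2 + ((-10 + 4) - 11)² = -2 + (-6 - 11)² = -2 + (-17)² = -2 + 289 = 287)
Q = 287
√(Q + P) + z(H, 16) = √(287 + 48) - 3*16 = √335 - 48 = -48 + √335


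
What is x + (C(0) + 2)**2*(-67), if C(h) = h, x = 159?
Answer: -109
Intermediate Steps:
x + (C(0) + 2)**2*(-67) = 159 + (0 + 2)**2*(-67) = 159 + 2**2*(-67) = 159 + 4*(-67) = 159 - 268 = -109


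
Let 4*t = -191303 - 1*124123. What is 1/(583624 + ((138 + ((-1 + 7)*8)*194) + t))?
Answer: 2/1028435 ≈ 1.9447e-6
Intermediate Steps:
t = -157713/2 (t = (-191303 - 1*124123)/4 = (-191303 - 124123)/4 = (¼)*(-315426) = -157713/2 ≈ -78857.)
1/(583624 + ((138 + ((-1 + 7)*8)*194) + t)) = 1/(583624 + ((138 + ((-1 + 7)*8)*194) - 157713/2)) = 1/(583624 + ((138 + (6*8)*194) - 157713/2)) = 1/(583624 + ((138 + 48*194) - 157713/2)) = 1/(583624 + ((138 + 9312) - 157713/2)) = 1/(583624 + (9450 - 157713/2)) = 1/(583624 - 138813/2) = 1/(1028435/2) = 2/1028435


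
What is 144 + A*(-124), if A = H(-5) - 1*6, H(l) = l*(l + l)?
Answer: -5312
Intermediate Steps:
H(l) = 2*l² (H(l) = l*(2*l) = 2*l²)
A = 44 (A = 2*(-5)² - 1*6 = 2*25 - 6 = 50 - 6 = 44)
144 + A*(-124) = 144 + 44*(-124) = 144 - 5456 = -5312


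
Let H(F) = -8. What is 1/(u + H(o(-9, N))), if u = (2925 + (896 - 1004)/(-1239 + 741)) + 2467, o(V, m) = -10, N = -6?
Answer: 83/446890 ≈ 0.00018573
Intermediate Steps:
u = 447554/83 (u = (2925 - 108/(-498)) + 2467 = (2925 - 108*(-1/498)) + 2467 = (2925 + 18/83) + 2467 = 242793/83 + 2467 = 447554/83 ≈ 5392.2)
1/(u + H(o(-9, N))) = 1/(447554/83 - 8) = 1/(446890/83) = 83/446890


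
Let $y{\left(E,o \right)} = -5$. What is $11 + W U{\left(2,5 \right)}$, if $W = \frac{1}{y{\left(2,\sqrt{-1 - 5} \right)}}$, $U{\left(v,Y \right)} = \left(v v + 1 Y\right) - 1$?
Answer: $\frac{47}{5} \approx 9.4$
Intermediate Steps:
$U{\left(v,Y \right)} = -1 + Y + v^{2}$ ($U{\left(v,Y \right)} = \left(v^{2} + Y\right) - 1 = \left(Y + v^{2}\right) - 1 = -1 + Y + v^{2}$)
$W = - \frac{1}{5}$ ($W = \frac{1}{-5} = - \frac{1}{5} \approx -0.2$)
$11 + W U{\left(2,5 \right)} = 11 - \frac{-1 + 5 + 2^{2}}{5} = 11 - \frac{-1 + 5 + 4}{5} = 11 - \frac{8}{5} = \frac{47}{5}$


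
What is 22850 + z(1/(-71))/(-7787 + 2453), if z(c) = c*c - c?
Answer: 102401109638/4481449 ≈ 22850.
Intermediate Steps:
z(c) = c² - c
22850 + z(1/(-71))/(-7787 + 2453) = 22850 + ((-1 + 1/(-71))/(-71))/(-7787 + 2453) = 22850 - (-1 - 1/71)/71/(-5334) = 22850 - 1/71*(-72/71)*(-1/5334) = 22850 + (72/5041)*(-1/5334) = 22850 - 12/4481449 = 102401109638/4481449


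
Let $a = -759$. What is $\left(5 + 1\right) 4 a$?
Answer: $-18216$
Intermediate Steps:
$\left(5 + 1\right) 4 a = \left(5 + 1\right) 4 \left(-759\right) = 6 \cdot 4 \left(-759\right) = 24 \left(-759\right) = -18216$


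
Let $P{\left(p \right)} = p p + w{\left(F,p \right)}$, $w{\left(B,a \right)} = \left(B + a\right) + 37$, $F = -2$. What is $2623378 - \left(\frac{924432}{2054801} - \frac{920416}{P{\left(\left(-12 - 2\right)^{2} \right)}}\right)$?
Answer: $\frac{29761324550157154}{11344556321} \approx 2.6234 \cdot 10^{6}$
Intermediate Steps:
$w{\left(B,a \right)} = 37 + B + a$
$P{\left(p \right)} = 35 + p + p^{2}$ ($P{\left(p \right)} = p p + \left(37 - 2 + p\right) = p^{2} + \left(35 + p\right) = 35 + p + p^{2}$)
$2623378 - \left(\frac{924432}{2054801} - \frac{920416}{P{\left(\left(-12 - 2\right)^{2} \right)}}\right) = 2623378 - \left(\frac{924432}{2054801} - \frac{920416}{35 + \left(-12 - 2\right)^{2} + \left(\left(-12 - 2\right)^{2}\right)^{2}}\right) = 2623378 - \left(924432 \cdot \frac{1}{2054801} - \frac{920416}{35 + \left(-14\right)^{2} + \left(\left(-14\right)^{2}\right)^{2}}\right) = 2623378 - \left(\frac{924432}{2054801} - \frac{920416}{35 + 196 + 196^{2}}\right) = 2623378 - \left(\frac{924432}{2054801} - \frac{920416}{35 + 196 + 38416}\right) = 2623378 - \left(\frac{924432}{2054801} - \frac{920416}{38647}\right) = 2623378 - \left(\frac{924432}{2054801} - \frac{131488}{5521}\right) = 2623378 - - \frac{265077884816}{11344556321} = 2623378 + \frac{265077884816}{11344556321} = \frac{29761324550157154}{11344556321}$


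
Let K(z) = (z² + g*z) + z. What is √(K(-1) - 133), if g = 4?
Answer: I*√137 ≈ 11.705*I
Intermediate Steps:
K(z) = z² + 5*z (K(z) = (z² + 4*z) + z = z² + 5*z)
√(K(-1) - 133) = √(-(5 - 1) - 133) = √(-1*4 - 133) = √(-4 - 133) = √(-137) = I*√137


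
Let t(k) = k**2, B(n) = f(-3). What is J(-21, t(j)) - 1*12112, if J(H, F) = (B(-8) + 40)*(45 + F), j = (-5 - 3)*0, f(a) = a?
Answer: -10447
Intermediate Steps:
B(n) = -3
j = 0 (j = -8*0 = 0)
J(H, F) = 1665 + 37*F (J(H, F) = (-3 + 40)*(45 + F) = 37*(45 + F) = 1665 + 37*F)
J(-21, t(j)) - 1*12112 = (1665 + 37*0**2) - 1*12112 = (1665 + 37*0) - 12112 = (1665 + 0) - 12112 = 1665 - 12112 = -10447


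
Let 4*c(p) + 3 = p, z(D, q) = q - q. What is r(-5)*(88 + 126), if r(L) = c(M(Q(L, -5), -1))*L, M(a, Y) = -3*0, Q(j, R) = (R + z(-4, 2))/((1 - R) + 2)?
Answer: 1605/2 ≈ 802.50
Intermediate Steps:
z(D, q) = 0
Q(j, R) = R/(3 - R) (Q(j, R) = (R + 0)/((1 - R) + 2) = R/(3 - R))
M(a, Y) = 0
c(p) = -3/4 + p/4
r(L) = -3*L/4 (r(L) = (-3/4 + (1/4)*0)*L = (-3/4 + 0)*L = -3*L/4)
r(-5)*(88 + 126) = (-3/4*(-5))*(88 + 126) = (15/4)*214 = 1605/2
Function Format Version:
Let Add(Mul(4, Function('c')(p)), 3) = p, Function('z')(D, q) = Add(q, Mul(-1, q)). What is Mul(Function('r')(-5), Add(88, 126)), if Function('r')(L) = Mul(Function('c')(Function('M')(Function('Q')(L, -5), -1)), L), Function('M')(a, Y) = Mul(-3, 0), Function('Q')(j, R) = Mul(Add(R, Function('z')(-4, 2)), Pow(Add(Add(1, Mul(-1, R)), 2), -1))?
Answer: Rational(1605, 2) ≈ 802.50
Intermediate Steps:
Function('z')(D, q) = 0
Function('Q')(j, R) = Mul(R, Pow(Add(3, Mul(-1, R)), -1)) (Function('Q')(j, R) = Mul(Add(R, 0), Pow(Add(Add(1, Mul(-1, R)), 2), -1)) = Mul(R, Pow(Add(3, Mul(-1, R)), -1)))
Function('M')(a, Y) = 0
Function('c')(p) = Add(Rational(-3, 4), Mul(Rational(1, 4), p))
Function('r')(L) = Mul(Rational(-3, 4), L) (Function('r')(L) = Mul(Add(Rational(-3, 4), Mul(Rational(1, 4), 0)), L) = Mul(Add(Rational(-3, 4), 0), L) = Mul(Rational(-3, 4), L))
Mul(Function('r')(-5), Add(88, 126)) = Mul(Mul(Rational(-3, 4), -5), Add(88, 126)) = Mul(Rational(15, 4), 214) = Rational(1605, 2)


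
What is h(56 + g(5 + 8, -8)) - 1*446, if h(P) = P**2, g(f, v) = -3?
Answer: 2363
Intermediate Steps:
h(56 + g(5 + 8, -8)) - 1*446 = (56 - 3)**2 - 1*446 = 53**2 - 446 = 2809 - 446 = 2363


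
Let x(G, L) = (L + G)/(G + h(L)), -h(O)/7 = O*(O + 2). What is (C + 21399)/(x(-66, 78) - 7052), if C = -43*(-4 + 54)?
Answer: -140344459/51416134 ≈ -2.7296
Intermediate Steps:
h(O) = -7*O*(2 + O) (h(O) = -7*O*(O + 2) = -7*O*(2 + O))
x(G, L) = (G + L)/(G - 7*L*(2 + L)) (x(G, L) = (L + G)/(G - 7*L*(2 + L)) = (G + L)/(G - 7*L*(2 + L)))
C = -2150 (C = -43*50 = -2150)
(C + 21399)/(x(-66, 78) - 7052) = (-2150 + 21399)/((-66 + 78)/(-66 - 7*78*(2 + 78)) - 7052) = 19249/(12/(-66 - 7*78*80) - 7052) = 19249/(12/(-66 - 43680) - 7052) = 19249/(12/(-43746) - 7052) = 19249/(-1/43746*12 - 7052) = 19249/(-2/7291 - 7052) = 19249/(-51416134/7291) = 19249*(-7291/51416134) = -140344459/51416134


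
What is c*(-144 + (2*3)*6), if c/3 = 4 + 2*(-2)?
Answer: 0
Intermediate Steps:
c = 0 (c = 3*(4 + 2*(-2)) = 3*(4 - 4) = 3*0 = 0)
c*(-144 + (2*3)*6) = 0*(-144 + (2*3)*6) = 0*(-144 + 6*6) = 0*(-144 + 36) = 0*(-108) = 0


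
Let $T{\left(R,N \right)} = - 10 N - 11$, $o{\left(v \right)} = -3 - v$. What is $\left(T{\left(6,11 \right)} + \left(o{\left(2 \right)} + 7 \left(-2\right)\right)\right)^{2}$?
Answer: $19600$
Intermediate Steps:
$T{\left(R,N \right)} = -11 - 10 N$
$\left(T{\left(6,11 \right)} + \left(o{\left(2 \right)} + 7 \left(-2\right)\right)\right)^{2} = \left(\left(-11 - 110\right) + \left(\left(-3 - 2\right) + 7 \left(-2\right)\right)\right)^{2} = \left(\left(-11 - 110\right) - 19\right)^{2} = \left(-121 - 19\right)^{2} = \left(-140\right)^{2} = 19600$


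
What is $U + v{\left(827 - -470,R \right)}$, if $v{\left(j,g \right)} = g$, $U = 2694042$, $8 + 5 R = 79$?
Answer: $\frac{13470281}{5} \approx 2.6941 \cdot 10^{6}$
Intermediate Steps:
$R = \frac{71}{5}$ ($R = - \frac{8}{5} + \frac{1}{5} \cdot 79 = - \frac{8}{5} + \frac{79}{5} = \frac{71}{5} \approx 14.2$)
$U + v{\left(827 - -470,R \right)} = 2694042 + \frac{71}{5} = \frac{13470281}{5}$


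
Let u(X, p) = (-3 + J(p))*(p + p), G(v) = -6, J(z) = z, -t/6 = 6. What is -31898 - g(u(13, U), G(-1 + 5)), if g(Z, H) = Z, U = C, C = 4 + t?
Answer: -34138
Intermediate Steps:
t = -36 (t = -6*6 = -36)
C = -32 (C = 4 - 36 = -32)
U = -32
u(X, p) = 2*p*(-3 + p) (u(X, p) = (-3 + p)*(p + p) = (-3 + p)*(2*p) = 2*p*(-3 + p))
-31898 - g(u(13, U), G(-1 + 5)) = -31898 - 2*(-32)*(-3 - 32) = -31898 - 2*(-32)*(-35) = -31898 - 1*2240 = -31898 - 2240 = -34138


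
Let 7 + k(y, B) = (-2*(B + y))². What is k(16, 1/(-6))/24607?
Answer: 8962/221463 ≈ 0.040467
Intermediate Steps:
k(y, B) = -7 + (-2*B - 2*y)² (k(y, B) = -7 + (-2*(B + y))² = -7 + (-2*B - 2*y)²)
k(16, 1/(-6))/24607 = (-7 + 4*(1/(-6) + 16)²)/24607 = (-7 + 4*(-⅙ + 16)²)*(1/24607) = (-7 + 4*(95/6)²)*(1/24607) = (-7 + 4*(9025/36))*(1/24607) = (-7 + 9025/9)*(1/24607) = (8962/9)*(1/24607) = 8962/221463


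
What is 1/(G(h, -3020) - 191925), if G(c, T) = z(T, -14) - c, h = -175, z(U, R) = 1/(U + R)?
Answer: -3034/581769501 ≈ -5.2151e-6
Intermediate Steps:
z(U, R) = 1/(R + U)
G(c, T) = 1/(-14 + T) - c
1/(G(h, -3020) - 191925) = 1/((1 - 1*(-175)*(-14 - 3020))/(-14 - 3020) - 191925) = 1/((1 - 1*(-175)*(-3034))/(-3034) - 191925) = 1/(-(1 - 530950)/3034 - 191925) = 1/(-1/3034*(-530949) - 191925) = 1/(530949/3034 - 191925) = 1/(-581769501/3034) = -3034/581769501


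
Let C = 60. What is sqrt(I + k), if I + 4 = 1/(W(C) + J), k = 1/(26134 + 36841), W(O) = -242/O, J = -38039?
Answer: I*sqrt(826514067765215982911)/14374560145 ≈ 2.0*I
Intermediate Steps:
W(O) = -242/O
k = 1/62975 ≈ 1.5879e-5
I = -4565194/1141291 (I = -4 + 1/(-242/60 - 38039) = -4 + 1/(-242*1/60 - 38039) = -4 + 1/(-121/30 - 38039) = -4 + 1/(-1141291/30) = -4 - 30/1141291 = -4565194/1141291 ≈ -4.0000)
sqrt(I + k) = sqrt(-4565194/1141291 + 1/62975) = sqrt(-287491950859/71872800725) = I*sqrt(826514067765215982911)/14374560145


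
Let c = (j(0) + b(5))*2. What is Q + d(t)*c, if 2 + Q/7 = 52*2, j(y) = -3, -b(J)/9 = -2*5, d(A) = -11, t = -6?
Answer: -1200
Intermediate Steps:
b(J) = 90 (b(J) = -(-18)*5 = -9*(-10) = 90)
Q = 714 (Q = -14 + 7*(52*2) = -14 + 7*104 = -14 + 728 = 714)
c = 174 (c = (-3 + 90)*2 = 87*2 = 174)
Q + d(t)*c = 714 - 11*174 = 714 - 1914 = -1200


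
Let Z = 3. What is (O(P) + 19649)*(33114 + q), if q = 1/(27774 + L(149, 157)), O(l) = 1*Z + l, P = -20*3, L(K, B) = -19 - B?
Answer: 8952370174708/13799 ≈ 6.4877e+8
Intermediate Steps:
P = -60
O(l) = 3 + l (O(l) = 1*3 + l = 3 + l)
q = 1/27598 (q = 1/(27774 + (-19 - 1*157)) = 1/(27774 + (-19 - 157)) = 1/(27774 - 176) = 1/27598 ≈ 3.6235e-5)
(O(P) + 19649)*(33114 + q) = ((3 - 60) + 19649)*(33114 + 1/27598) = (-57 + 19649)*(913880173/27598) = 19592*(913880173/27598) = 8952370174708/13799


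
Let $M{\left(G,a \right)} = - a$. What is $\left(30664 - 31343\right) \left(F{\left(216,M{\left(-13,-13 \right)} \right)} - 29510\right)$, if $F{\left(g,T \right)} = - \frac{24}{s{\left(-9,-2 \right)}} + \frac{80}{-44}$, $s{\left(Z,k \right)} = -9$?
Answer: $\frac{661211558}{33} \approx 2.0037 \cdot 10^{7}$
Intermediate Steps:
$F{\left(g,T \right)} = \frac{28}{33}$ ($F{\left(g,T \right)} = - \frac{24}{-9} + \frac{80}{-44} = \left(-24\right) \left(- \frac{1}{9}\right) + 80 \left(- \frac{1}{44}\right) = \frac{8}{3} - \frac{20}{11} = \frac{28}{33}$)
$\left(30664 - 31343\right) \left(F{\left(216,M{\left(-13,-13 \right)} \right)} - 29510\right) = \left(30664 - 31343\right) \left(\frac{28}{33} - 29510\right) = \left(-679\right) \left(- \frac{973802}{33}\right) = \frac{661211558}{33}$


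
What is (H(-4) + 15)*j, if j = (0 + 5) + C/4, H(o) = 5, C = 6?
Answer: 130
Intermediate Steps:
j = 13/2 (j = (0 + 5) + 6/4 = 5 + 6*(¼) = 5 + 3/2 = 13/2 ≈ 6.5000)
(H(-4) + 15)*j = (5 + 15)*(13/2) = 20*(13/2) = 130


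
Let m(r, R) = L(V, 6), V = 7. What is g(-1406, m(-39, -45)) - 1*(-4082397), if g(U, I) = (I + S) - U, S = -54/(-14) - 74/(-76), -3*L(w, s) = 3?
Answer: 1086292617/266 ≈ 4.0838e+6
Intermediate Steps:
L(w, s) = -1 (L(w, s) = -⅓*3 = -1)
S = 1285/266 (S = -54*(-1/14) - 74*(-1/76) = 27/7 + 37/38 = 1285/266 ≈ 4.8308)
m(r, R) = -1
g(U, I) = 1285/266 + I - U (g(U, I) = (I + 1285/266) - U = (1285/266 + I) - U = 1285/266 + I - U)
g(-1406, m(-39, -45)) - 1*(-4082397) = (1285/266 - 1 - 1*(-1406)) - 1*(-4082397) = (1285/266 - 1 + 1406) + 4082397 = 375015/266 + 4082397 = 1086292617/266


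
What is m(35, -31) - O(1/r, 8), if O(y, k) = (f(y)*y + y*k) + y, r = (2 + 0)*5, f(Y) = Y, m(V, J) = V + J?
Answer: 309/100 ≈ 3.0900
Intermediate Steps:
m(V, J) = J + V
r = 10 (r = 2*5 = 10)
O(y, k) = y + y² + k*y (O(y, k) = (y*y + y*k) + y = (y² + k*y) + y = y + y² + k*y)
m(35, -31) - O(1/r, 8) = (-31 + 35) - (1 + 8 + 1/10)/10 = 4 - (1 + 8 + ⅒)/10 = 4 - 91/(10*10) = 4 - 1*91/100 = 4 - 91/100 = 309/100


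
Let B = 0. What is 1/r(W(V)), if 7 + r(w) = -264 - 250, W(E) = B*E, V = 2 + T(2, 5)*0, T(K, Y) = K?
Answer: -1/521 ≈ -0.0019194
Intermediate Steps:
V = 2 (V = 2 + 2*0 = 2 + 0 = 2)
W(E) = 0 (W(E) = 0*E = 0)
r(w) = -521 (r(w) = -7 + (-264 - 250) = -7 - 514 = -521)
1/r(W(V)) = 1/(-521) = -1/521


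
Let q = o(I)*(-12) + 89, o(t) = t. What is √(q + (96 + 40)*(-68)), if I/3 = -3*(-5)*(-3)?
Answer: I*√7539 ≈ 86.827*I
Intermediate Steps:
I = -135 (I = 3*(-3*(-5)*(-3)) = 3*(15*(-3)) = 3*(-45) = -135)
q = 1709 (q = -135*(-12) + 89 = 1620 + 89 = 1709)
√(q + (96 + 40)*(-68)) = √(1709 + (96 + 40)*(-68)) = √(1709 + 136*(-68)) = √(1709 - 9248) = √(-7539) = I*√7539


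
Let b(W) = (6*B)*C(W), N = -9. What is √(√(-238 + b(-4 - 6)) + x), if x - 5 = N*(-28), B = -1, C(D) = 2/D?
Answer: √(6425 + 20*I*√370)/5 ≈ 16.038 + 0.47973*I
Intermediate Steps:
b(W) = -12/W (b(W) = (6*(-1))*(2/W) = -12/W)
x = 257 (x = 5 - 9*(-28) = 5 + 252 = 257)
√(√(-238 + b(-4 - 6)) + x) = √(√(-238 - 12/(-4 - 6)) + 257) = √(√(-238 - 12/(-10)) + 257) = √(√(-238 - 12*(-⅒)) + 257) = √(√(-238 + 6/5) + 257) = √(√(-1184/5) + 257) = √(4*I*√370/5 + 257) = √(257 + 4*I*√370/5)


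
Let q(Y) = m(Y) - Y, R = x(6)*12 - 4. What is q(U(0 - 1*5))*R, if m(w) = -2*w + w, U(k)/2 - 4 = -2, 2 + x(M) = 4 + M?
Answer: -736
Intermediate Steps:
x(M) = 2 + M (x(M) = -2 + (4 + M) = 2 + M)
U(k) = 4 (U(k) = 8 + 2*(-2) = 8 - 4 = 4)
m(w) = -w
R = 92 (R = (2 + 6)*12 - 4 = 8*12 - 4 = 96 - 4 = 92)
q(Y) = -2*Y (q(Y) = -Y - Y = -2*Y)
q(U(0 - 1*5))*R = -2*4*92 = -8*92 = -736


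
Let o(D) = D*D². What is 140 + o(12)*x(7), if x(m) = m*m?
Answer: 84812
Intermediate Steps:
o(D) = D³
x(m) = m²
140 + o(12)*x(7) = 140 + 12³*7² = 140 + 1728*49 = 140 + 84672 = 84812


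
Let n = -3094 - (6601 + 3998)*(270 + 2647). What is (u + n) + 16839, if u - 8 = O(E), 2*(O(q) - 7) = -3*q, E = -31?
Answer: -61806953/2 ≈ -3.0903e+7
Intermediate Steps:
O(q) = 7 - 3*q/2 (O(q) = 7 + (-3*q)/2 = 7 - 3*q/2)
u = 123/2 (u = 8 + (7 - 3/2*(-31)) = 8 + (7 + 93/2) = 8 + 107/2 = 123/2 ≈ 61.500)
n = -30920377 (n = -3094 - 10599*2917 = -3094 - 1*30917283 = -3094 - 30917283 = -30920377)
(u + n) + 16839 = (123/2 - 30920377) + 16839 = -61840631/2 + 16839 = -61806953/2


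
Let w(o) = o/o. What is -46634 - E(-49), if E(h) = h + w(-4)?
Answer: -46586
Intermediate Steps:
w(o) = 1
E(h) = 1 + h (E(h) = h + 1 = 1 + h)
-46634 - E(-49) = -46634 - (1 - 49) = -46634 - 1*(-48) = -46634 + 48 = -46586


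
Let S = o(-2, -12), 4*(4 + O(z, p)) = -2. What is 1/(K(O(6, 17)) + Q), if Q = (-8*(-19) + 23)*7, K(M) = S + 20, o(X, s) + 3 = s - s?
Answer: 1/1242 ≈ 0.00080515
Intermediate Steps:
O(z, p) = -9/2 (O(z, p) = -4 + (¼)*(-2) = -4 - ½ = -9/2)
o(X, s) = -3 (o(X, s) = -3 + (s - s) = -3 + 0 = -3)
S = -3
K(M) = 17 (K(M) = -3 + 20 = 17)
Q = 1225 (Q = (152 + 23)*7 = 175*7 = 1225)
1/(K(O(6, 17)) + Q) = 1/(17 + 1225) = 1/1242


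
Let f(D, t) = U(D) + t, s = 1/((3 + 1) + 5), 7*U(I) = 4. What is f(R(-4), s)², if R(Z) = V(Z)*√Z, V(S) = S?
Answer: 1849/3969 ≈ 0.46586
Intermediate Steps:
U(I) = 4/7 (U(I) = (⅐)*4 = 4/7)
s = ⅑ (s = 1/(4 + 5) = 1/9 = ⅑ ≈ 0.11111)
R(Z) = Z^(3/2) (R(Z) = Z*√Z = Z^(3/2))
f(D, t) = 4/7 + t
f(R(-4), s)² = (4/7 + ⅑)² = (43/63)² = 1849/3969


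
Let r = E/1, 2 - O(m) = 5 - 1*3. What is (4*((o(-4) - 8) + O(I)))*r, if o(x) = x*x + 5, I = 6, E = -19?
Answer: -988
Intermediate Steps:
O(m) = 0 (O(m) = 2 - (5 - 1*3) = 2 - (5 - 3) = 2 - 1*2 = 2 - 2 = 0)
o(x) = 5 + x² (o(x) = x² + 5 = 5 + x²)
r = -19 (r = -19/1 = -19*1 = -19)
(4*((o(-4) - 8) + O(I)))*r = (4*(((5 + (-4)²) - 8) + 0))*(-19) = (4*(((5 + 16) - 8) + 0))*(-19) = (4*((21 - 8) + 0))*(-19) = (4*(13 + 0))*(-19) = (4*13)*(-19) = 52*(-19) = -988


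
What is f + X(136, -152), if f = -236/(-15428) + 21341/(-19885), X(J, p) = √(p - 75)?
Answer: -81139022/76696445 + I*√227 ≈ -1.0579 + 15.067*I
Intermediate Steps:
X(J, p) = √(-75 + p)
f = -81139022/76696445 (f = -236*(-1/15428) + 21341*(-1/19885) = 59/3857 - 21341/19885 = -81139022/76696445 ≈ -1.0579)
f + X(136, -152) = -81139022/76696445 + √(-75 - 152) = -81139022/76696445 + √(-227) = -81139022/76696445 + I*√227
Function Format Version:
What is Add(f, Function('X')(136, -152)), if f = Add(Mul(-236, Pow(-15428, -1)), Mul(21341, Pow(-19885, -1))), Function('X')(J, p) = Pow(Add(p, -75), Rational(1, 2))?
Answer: Add(Rational(-81139022, 76696445), Mul(I, Pow(227, Rational(1, 2)))) ≈ Add(-1.0579, Mul(15.067, I))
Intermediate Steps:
Function('X')(J, p) = Pow(Add(-75, p), Rational(1, 2))
f = Rational(-81139022, 76696445) (f = Add(Mul(-236, Rational(-1, 15428)), Mul(21341, Rational(-1, 19885))) = Add(Rational(59, 3857), Rational(-21341, 19885)) = Rational(-81139022, 76696445) ≈ -1.0579)
Add(f, Function('X')(136, -152)) = Add(Rational(-81139022, 76696445), Pow(Add(-75, -152), Rational(1, 2))) = Add(Rational(-81139022, 76696445), Pow(-227, Rational(1, 2))) = Add(Rational(-81139022, 76696445), Mul(I, Pow(227, Rational(1, 2))))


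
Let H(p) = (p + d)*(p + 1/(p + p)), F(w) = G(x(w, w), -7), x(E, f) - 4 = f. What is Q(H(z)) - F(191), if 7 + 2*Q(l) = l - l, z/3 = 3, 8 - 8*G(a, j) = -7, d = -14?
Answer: -43/8 ≈ -5.3750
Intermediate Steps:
x(E, f) = 4 + f
G(a, j) = 15/8 (G(a, j) = 1 - ⅛*(-7) = 1 + 7/8 = 15/8)
F(w) = 15/8
z = 9 (z = 3*3 = 9)
H(p) = (-14 + p)*(p + 1/(2*p)) (H(p) = (p - 14)*(p + 1/(p + p)) = (-14 + p)*(p + 1/(2*p)))
Q(l) = -7/2 (Q(l) = -7/2 + (l - l)/2 = -7/2 + (½)*0 = -7/2 + 0 = -7/2)
Q(H(z)) - F(191) = -7/2 - 1*15/8 = -7/2 - 15/8 = -43/8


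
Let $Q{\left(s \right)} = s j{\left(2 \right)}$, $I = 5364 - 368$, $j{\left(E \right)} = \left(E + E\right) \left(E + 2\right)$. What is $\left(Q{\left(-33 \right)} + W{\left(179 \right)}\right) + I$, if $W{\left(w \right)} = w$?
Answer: $4647$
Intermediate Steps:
$j{\left(E \right)} = 2 E \left(2 + E\right)$
$I = 4996$ ($I = 5364 - 368 = 4996$)
$Q{\left(s \right)} = 16 s$ ($Q{\left(s \right)} = s 2 \cdot 2 \left(2 + 2\right) = s 2 \cdot 2 \cdot 4 = s 16 = 16 s$)
$\left(Q{\left(-33 \right)} + W{\left(179 \right)}\right) + I = \left(16 \left(-33\right) + 179\right) + 4996 = \left(-528 + 179\right) + 4996 = -349 + 4996 = 4647$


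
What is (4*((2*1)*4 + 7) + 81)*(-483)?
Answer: -68103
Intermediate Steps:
(4*((2*1)*4 + 7) + 81)*(-483) = (4*(2*4 + 7) + 81)*(-483) = (4*(8 + 7) + 81)*(-483) = (4*15 + 81)*(-483) = (60 + 81)*(-483) = 141*(-483) = -68103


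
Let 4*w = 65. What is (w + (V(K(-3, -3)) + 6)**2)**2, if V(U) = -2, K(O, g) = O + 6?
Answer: 16641/16 ≈ 1040.1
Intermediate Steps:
K(O, g) = 6 + O
w = 65/4 (w = (1/4)*65 = 65/4 ≈ 16.250)
(w + (V(K(-3, -3)) + 6)**2)**2 = (65/4 + (-2 + 6)**2)**2 = (65/4 + 4**2)**2 = (65/4 + 16)**2 = (129/4)**2 = 16641/16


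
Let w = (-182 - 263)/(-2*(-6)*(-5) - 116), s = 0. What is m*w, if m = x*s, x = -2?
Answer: 0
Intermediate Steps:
w = 445/176 (w = -445/(12*(-5) - 116) = -445/(-60 - 116) = -445/(-176) = -445*(-1/176) = 445/176 ≈ 2.5284)
m = 0 (m = -2*0 = 0)
m*w = 0*(445/176) = 0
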